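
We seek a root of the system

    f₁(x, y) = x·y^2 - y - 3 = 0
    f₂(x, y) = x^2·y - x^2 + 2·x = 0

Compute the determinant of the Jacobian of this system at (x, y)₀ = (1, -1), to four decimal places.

-5.0000

J = [[y^2, 2·x·y - 1], [2·x·y - 2·x + 2, x^2]].
At the point, J = [[1.0000, -3.0000], [-2.0000, 1.0000]].
det J = -5.0000.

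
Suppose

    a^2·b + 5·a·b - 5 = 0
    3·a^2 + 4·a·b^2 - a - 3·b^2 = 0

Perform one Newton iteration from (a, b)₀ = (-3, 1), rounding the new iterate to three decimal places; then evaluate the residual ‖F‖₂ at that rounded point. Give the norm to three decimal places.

At (-3, 1): F = (-11.000, 15.000).
Jacobian J = [[2·a·b + 5·b, a^2 + 5·a], [6·a + 4·b^2 - 1, 8·a·b - 6·b]].
At the point, J = [[-1.000, -6.000], [-15.000, -30.000]] (det J = -60.000).
Solving J·Δ = −F gives Δ = (7.000, -3.000).
Then the next iterate is (a, b)₁ = (4.000, -2.000).
Re-evaluating at (4.000, -2.000): F = (-77.000, 96.000), so ‖F‖₂ = 123.065.

123.065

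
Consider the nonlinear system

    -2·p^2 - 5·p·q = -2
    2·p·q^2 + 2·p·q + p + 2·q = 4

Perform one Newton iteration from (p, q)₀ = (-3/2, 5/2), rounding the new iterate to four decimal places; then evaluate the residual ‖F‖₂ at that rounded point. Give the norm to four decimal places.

38.4852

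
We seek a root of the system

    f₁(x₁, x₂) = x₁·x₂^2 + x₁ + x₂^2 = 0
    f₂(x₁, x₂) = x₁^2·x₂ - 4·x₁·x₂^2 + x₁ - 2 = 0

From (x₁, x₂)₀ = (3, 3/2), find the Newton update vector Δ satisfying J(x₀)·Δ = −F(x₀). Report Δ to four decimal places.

At (3, 3/2): F = (12.0000, -12.5000).
Jacobian J = [[x₂^2 + 1, 2·x₁·x₂ + 2·x₂], [2·x₁·x₂ - 4·x₂^2 + 1, x₁^2 - 8·x₁·x₂]].
At the point, J = [[3.2500, 12.0000], [1.0000, -27.0000]] (det J = -99.7500).
Solving J·Δ = −F gives Δ = (-1.7444, -0.5276).

(-1.7444, -0.5276)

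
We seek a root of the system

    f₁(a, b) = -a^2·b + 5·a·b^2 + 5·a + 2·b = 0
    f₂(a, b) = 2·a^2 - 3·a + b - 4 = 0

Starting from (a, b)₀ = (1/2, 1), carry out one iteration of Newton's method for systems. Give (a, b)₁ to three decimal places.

(-1.643, 2.857)

At (1/2, 1): F = (6.750, -4.000).
Jacobian J = [[-2·a·b + 5·b^2 + 5, -a^2 + 10·a·b + 2], [4·a - 3, 1]].
At the point, J = [[9.000, 6.750], [-1.000, 1.000]] (det J = 15.750).
Solving J·Δ = −F gives Δ = (-2.143, 1.857).
Then the next iterate is (a, b)₁ = (-1.643, 2.857).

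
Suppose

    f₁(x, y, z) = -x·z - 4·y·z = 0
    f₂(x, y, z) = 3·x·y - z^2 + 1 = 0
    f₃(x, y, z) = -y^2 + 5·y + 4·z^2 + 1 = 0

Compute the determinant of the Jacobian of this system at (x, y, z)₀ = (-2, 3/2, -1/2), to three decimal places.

J = [[-z, -4·z, -x - 4·y], [3·y, 3·x, -2·z], [0, -2·y + 5, 8·z]].
At the point, J = [[0.500, 2.000, -4.000], [4.500, -6.000, 1.000], [0.000, 2.000, -4.000]].
det J = 11.000.

11.000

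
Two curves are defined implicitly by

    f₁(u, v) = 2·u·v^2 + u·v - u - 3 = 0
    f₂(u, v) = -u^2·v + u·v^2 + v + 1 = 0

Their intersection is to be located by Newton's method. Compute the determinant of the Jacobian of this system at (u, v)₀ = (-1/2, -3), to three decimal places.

19.500

J = [[2·v^2 + v - 1, 4·u·v + u], [-2·u·v + v^2, -u^2 + 2·u·v + 1]].
At the point, J = [[14.000, 5.500], [6.000, 3.750]].
det J = 19.500.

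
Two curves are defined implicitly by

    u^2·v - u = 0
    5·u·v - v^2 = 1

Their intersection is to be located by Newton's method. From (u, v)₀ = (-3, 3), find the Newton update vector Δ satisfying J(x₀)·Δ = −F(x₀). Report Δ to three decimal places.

(0.511, -2.254)

At (-3, 3): F = (30.000, -55.000).
Jacobian J = [[2·u·v - 1, u^2], [5·v, 5·u - 2·v]].
At the point, J = [[-19.000, 9.000], [15.000, -21.000]] (det J = 264.000).
Solving J·Δ = −F gives Δ = (0.511, -2.254).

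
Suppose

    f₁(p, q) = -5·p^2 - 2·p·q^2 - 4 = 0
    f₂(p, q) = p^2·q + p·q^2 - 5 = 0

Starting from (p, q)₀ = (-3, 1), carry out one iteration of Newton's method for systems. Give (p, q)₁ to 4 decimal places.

(-2.0208, 2.2986)

At (-3, 1): F = (-43.0000, 1.0000).
Jacobian J = [[-10·p - 2·q^2, -4·p·q], [2·p·q + q^2, p^2 + 2·p·q]].
At the point, J = [[28.0000, 12.0000], [-5.0000, 3.0000]] (det J = 144.0000).
Solving J·Δ = −F gives Δ = (0.9792, 1.2986).
Then the next iterate is (p, q)₁ = (-2.0208, 2.2986).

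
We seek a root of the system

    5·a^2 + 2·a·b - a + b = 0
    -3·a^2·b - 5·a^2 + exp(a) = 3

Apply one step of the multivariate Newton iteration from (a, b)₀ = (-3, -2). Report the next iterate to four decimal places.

(-1.3220, -2.1457)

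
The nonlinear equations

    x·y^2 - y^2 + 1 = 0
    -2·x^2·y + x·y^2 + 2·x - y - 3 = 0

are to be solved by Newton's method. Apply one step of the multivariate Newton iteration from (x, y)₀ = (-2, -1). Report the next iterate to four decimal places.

(-2.4000, -0.6000)

At (-2, -1): F = (-2.0000, 0.0000).
Jacobian J = [[y^2, 2·x·y - 2·y], [-4·x·y + y^2 + 2, -2·x^2 + 2·x·y - 1]].
At the point, J = [[1.0000, 6.0000], [-5.0000, -5.0000]] (det J = 25.0000).
Solving J·Δ = −F gives Δ = (-0.4000, 0.4000).
Then the next iterate is (x, y)₁ = (-2.4000, -0.6000).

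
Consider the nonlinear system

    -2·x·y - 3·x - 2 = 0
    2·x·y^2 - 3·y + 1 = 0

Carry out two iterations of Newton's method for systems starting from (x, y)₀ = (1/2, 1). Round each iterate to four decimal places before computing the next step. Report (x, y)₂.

(-2.0000, -1.0000)

At (1/2, 1): F = (-4.5000, -1.0000).
Jacobian J = [[-2·y - 3, -2·x], [2·y^2, 4·x·y - 3]].
At the point, J = [[-5.0000, -1.0000], [2.0000, -1.0000]] (det J = 7.0000).
Solving J·Δ = −F gives Δ = (-0.5000, -2.0000).
Then the next iterate is (x, y)₁ = (0.0000, -1.0000).
Round to (0.0000, -1.0000) and repeat: F = (-2.0000, 4.0000), J = [[-1.0000, 0.0000], [2.0000, -3.0000]].
Δ = (-2.0000, 0.0000), so (x, y)₂ = (-2.0000, -1.0000).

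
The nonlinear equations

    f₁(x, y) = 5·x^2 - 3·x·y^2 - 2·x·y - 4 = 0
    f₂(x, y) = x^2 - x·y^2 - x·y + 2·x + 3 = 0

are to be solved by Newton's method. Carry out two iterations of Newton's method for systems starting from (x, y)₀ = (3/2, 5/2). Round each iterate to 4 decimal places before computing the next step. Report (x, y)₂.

(7.8175, -6.4718)

At (3/2, 5/2): F = (-28.3750, -4.8750).
Jacobian J = [[10·x - 3·y^2 - 2·y, -6·x·y - 2·x], [2·x - y^2 - y + 2, -2·x·y - x]].
At the point, J = [[-8.7500, -25.5000], [-3.7500, -9.0000]] (det J = -16.8750).
Solving J·Δ = −F gives Δ = (7.7667, -3.7778).
Then the next iterate is (x, y)₁ = (9.2667, -1.2778).
Round to (9.2667, -1.2778) and repeat: F = (403.649375, 104.115702), J = [[90.324281, 52.512536], [20.178427, 14.415279]].
Δ = (-1.4492, -5.1940), so (x, y)₂ = (7.8175, -6.4718).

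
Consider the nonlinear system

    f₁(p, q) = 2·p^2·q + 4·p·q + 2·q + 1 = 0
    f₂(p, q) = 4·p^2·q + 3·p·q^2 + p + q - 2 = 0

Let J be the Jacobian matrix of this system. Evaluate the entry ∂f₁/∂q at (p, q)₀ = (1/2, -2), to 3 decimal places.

4.500

∂f₁/∂q = 2·p^2 + 4·p + 2.
At (1/2, -2) this is 4.500.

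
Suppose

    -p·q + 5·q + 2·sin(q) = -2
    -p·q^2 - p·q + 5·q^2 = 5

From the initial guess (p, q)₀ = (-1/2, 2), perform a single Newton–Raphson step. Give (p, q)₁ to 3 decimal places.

(14.176, 5.114)

At (-1/2, 2): F = (14.81859, 18.000).
Jacobian J = [[-q, -p + 2·cos(q) + 5], [-q^2 - q, -2·p·q - p + 10·q]].
At the point, J = [[-2.000, 4.66771], [-6.000, 22.500]] (det J = -16.99376).
Solving J·Δ = −F gives Δ = (14.676, 3.114).
Then the next iterate is (p, q)₁ = (14.176, 5.114).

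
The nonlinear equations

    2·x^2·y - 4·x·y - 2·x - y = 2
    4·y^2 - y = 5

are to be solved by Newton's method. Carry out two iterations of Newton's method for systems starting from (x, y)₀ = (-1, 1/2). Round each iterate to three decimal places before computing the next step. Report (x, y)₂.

(-0.882, 1.400)

At (-1, 1/2): F = (2.500, -4.500).
Jacobian J = [[4·x·y - 4·y - 2, 2·x^2 - 4·x - 1], [0, 8·y - 1]].
At the point, J = [[-6.000, 5.000], [0.000, 3.000]] (det J = -18.000).
Solving J·Δ = −F gives Δ = (1.667, 1.500).
Then the next iterate is (x, y)₁ = (0.667, 2.000).
Round to (0.667, 2.000) and repeat: F = (-8.89044, 9.000), J = [[-4.664, -2.77822], [0.000, 15.000]].
Δ = (-1.549, -0.600), so (x, y)₂ = (-0.882, 1.400).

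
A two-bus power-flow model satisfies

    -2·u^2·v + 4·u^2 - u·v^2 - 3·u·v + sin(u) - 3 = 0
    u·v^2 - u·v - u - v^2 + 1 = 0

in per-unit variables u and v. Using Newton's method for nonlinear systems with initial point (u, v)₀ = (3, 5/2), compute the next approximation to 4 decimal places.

At (3, 5/2): F = (-53.108880, 3.0000).
Jacobian J = [[-4·u·v + 8·u - v^2 - 3·v + cos(u), -2·u^2 - 2·u·v - 3·u], [v^2 - v - 1, 2·u·v - u - 2·v]].
At the point, J = [[-20.739992, -42.0000], [2.7500, 7.0000]] (det J = -29.679947).
Solving J·Δ = −F gives Δ = (-8.2804, 2.8244).
Then the next iterate is (u, v)₁ = (-5.2804, 5.3244).

(-5.2804, 5.3244)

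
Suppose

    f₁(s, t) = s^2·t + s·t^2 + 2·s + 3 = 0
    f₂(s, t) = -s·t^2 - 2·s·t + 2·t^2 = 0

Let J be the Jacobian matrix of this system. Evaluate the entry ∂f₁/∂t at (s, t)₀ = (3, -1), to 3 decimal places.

3.000

∂f₁/∂t = s^2 + 2·s·t.
At (3, -1) this is 3.000.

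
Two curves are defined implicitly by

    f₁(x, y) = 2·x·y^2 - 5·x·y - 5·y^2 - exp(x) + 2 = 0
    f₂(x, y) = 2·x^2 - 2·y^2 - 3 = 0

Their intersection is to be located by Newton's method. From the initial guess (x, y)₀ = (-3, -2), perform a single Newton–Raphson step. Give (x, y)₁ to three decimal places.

(-1.838, -1.132)

At (-3, -2): F = (-72.04979, 7.000).
Jacobian J = [[2·y^2 - 5·y - exp(x), 4·x·y - 5·x - 10·y], [4·x, -4·y]].
At the point, J = [[17.95021, 59.000], [-12.000, 8.000]] (det J = 851.60170).
Solving J·Δ = −F gives Δ = (1.162, 0.868).
Then the next iterate is (x, y)₁ = (-1.838, -1.132).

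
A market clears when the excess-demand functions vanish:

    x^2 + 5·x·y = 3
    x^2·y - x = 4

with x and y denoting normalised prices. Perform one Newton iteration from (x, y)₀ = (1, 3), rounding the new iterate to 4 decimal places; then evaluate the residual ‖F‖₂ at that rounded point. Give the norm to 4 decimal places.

At (1, 3): F = (13.0000, -2.0000).
Jacobian J = [[2·x + 5·y, 5·x], [2·x·y - 1, x^2]].
At the point, J = [[17.0000, 5.0000], [5.0000, 1.0000]] (det J = -8.0000).
Solving J·Δ = −F gives Δ = (2.8750, -12.3750).
Then the next iterate is (x, y)₁ = (3.8750, -9.3750).
Re-evaluating at (3.8750, -9.3750): F = (-169.6250, -148.646484), so ‖F‖₂ = 225.5403.

225.5403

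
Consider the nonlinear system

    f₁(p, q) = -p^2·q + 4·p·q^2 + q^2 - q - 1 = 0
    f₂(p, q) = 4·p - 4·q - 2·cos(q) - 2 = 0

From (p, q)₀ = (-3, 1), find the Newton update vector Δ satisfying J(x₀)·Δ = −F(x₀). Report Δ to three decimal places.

At (-3, 1): F = (-22.000, -19.08060).
Jacobian J = [[-2·p·q + 4·q^2, -p^2 + 8·p·q + 2·q - 1], [4, 2·sin(q) - 4]].
At the point, J = [[10.000, -32.000], [4.000, -2.31706]] (det J = 104.82942).
Solving J·Δ = −F gives Δ = (5.338, 0.981).

(5.338, 0.981)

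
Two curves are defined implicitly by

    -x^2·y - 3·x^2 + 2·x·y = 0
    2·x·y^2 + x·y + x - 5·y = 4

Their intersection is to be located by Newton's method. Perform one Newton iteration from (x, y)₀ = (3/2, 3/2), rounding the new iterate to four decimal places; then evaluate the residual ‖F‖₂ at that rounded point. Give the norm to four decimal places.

At (3/2, 3/2): F = (-5.6250, -1.0000).
Jacobian J = [[-2·x·y - 6·x + 2·y, -x^2 + 2·x], [2·y^2 + y + 1, 4·x·y + x - 5]].
At the point, J = [[-10.5000, 0.7500], [7.0000, 5.5000]] (det J = -63.0000).
Solving J·Δ = −F gives Δ = (-0.4792, 0.7917).
Then the next iterate is (x, y)₁ = (1.0208, 2.2917).
Re-evaluating at (1.0208, 2.2917): F = (-0.835389, -1.376076), so ‖F‖₂ = 1.6098.

1.6098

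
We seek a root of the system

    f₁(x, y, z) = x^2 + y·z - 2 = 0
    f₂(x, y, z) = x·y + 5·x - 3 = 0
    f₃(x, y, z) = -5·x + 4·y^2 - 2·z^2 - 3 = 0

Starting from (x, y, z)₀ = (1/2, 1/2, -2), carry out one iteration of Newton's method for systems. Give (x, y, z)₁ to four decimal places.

At (1/2, 1/2, -2): F = (-2.7500, -0.2500, -12.5000).
Jacobian J = [[2·x, z, y], [y + 5, x, 0], [-5, 8·y, -4·z]].
At the point, J = [[1.0000, -2.0000, 0.5000], [5.5000, 0.5000, 0.0000], [-5.0000, 4.0000, 8.0000]] (det J = 104.2500).
Solving J·Δ = −F gives Δ = (0.1187, -0.8058, 2.0396).
Then the next iterate is (x, y, z)₁ = (0.6187, -0.3058, 0.0396).

(0.6187, -0.3058, 0.0396)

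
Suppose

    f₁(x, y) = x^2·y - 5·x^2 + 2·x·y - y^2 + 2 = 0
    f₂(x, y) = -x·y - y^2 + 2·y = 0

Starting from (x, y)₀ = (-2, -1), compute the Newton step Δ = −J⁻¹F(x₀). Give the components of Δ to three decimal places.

At (-2, -1): F = (-19.000, -5.000).
Jacobian J = [[2·x·y - 10·x + 2·y, x^2 + 2·x - 2·y], [-y, -x - 2·y + 2]].
At the point, J = [[22.000, 2.000], [1.000, 6.000]] (det J = 130.000).
Solving J·Δ = −F gives Δ = (0.800, 0.700).

(0.800, 0.700)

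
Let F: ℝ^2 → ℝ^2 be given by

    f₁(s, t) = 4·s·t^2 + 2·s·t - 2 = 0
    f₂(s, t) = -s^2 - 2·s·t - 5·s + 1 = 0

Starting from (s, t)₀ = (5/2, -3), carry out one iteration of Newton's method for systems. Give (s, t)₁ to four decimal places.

At (5/2, -3): F = (73.0000, -2.7500).
Jacobian J = [[4·t^2 + 2·t, 8·s·t + 2·s], [-2·s - 2·t - 5, -2·s]].
At the point, J = [[30.0000, -55.0000], [-4.0000, -5.0000]] (det J = -370.0000).
Solving J·Δ = −F gives Δ = (-1.3953, 0.5662).
Then the next iterate is (s, t)₁ = (1.1047, -2.4338).

(1.1047, -2.4338)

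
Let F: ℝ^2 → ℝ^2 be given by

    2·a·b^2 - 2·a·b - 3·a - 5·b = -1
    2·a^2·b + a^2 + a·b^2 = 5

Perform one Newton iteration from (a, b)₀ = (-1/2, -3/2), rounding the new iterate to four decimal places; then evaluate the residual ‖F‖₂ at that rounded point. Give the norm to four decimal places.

20.0981

At (-1/2, -3/2): F = (6.2500, -6.6250).
Jacobian J = [[2·b^2 - 2·b - 3, 4·a·b - 2·a - 5], [4·a·b + 2·a + b^2, 2·a^2 + 2·a·b]].
At the point, J = [[4.5000, -1.0000], [4.2500, 2.0000]] (det J = 13.2500).
Solving J·Δ = −F gives Δ = (-0.4434, 4.2547).
Then the next iterate is (a, b)₁ = (-0.9434, 2.7547).
Re-evaluating at (-0.9434, 2.7547): F = (-19.063472, -6.365481), so ‖F‖₂ = 20.0981.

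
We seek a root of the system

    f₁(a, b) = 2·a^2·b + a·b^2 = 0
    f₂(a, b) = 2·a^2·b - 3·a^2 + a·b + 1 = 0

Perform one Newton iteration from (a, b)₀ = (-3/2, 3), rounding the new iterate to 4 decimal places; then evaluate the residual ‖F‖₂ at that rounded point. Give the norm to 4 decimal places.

0.8741

At (-3/2, 3): F = (0.0000, 3.2500).
Jacobian J = [[4·a·b + b^2, 2·a^2 + 2·a·b], [4·a·b - 6·a + b, 2·a^2 + a]].
At the point, J = [[-9.0000, -4.5000], [-6.0000, 3.0000]] (det J = -54.0000).
Solving J·Δ = −F gives Δ = (0.2708, -0.5417).
Then the next iterate is (a, b)₁ = (-1.2292, 2.4583).
Re-evaluating at (-1.2292, 2.4583): F = (0.000302, 0.874111), so ‖F‖₂ = 0.8741.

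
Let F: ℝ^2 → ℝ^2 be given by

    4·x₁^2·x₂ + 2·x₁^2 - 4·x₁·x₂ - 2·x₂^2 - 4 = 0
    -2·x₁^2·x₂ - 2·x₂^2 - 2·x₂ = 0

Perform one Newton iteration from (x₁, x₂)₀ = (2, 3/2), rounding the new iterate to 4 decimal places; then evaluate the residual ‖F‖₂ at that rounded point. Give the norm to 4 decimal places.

5.5773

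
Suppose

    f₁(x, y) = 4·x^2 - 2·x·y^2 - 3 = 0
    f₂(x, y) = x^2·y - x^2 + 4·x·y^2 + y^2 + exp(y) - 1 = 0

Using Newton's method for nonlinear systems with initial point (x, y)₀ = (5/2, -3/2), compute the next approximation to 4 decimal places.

At (5/2, -3/2): F = (10.7500, 8.348130).
Jacobian J = [[8·x - 2·y^2, -4·x·y], [2·x·y - 2·x + 4·y^2, x^2 + 8·x·y + 2·y + exp(y)]].
At the point, J = [[15.5000, 15.0000], [-3.5000, -26.526870]] (det J = -358.666483).
Solving J·Δ = −F gives Δ = (-1.1442, 0.4657).
Then the next iterate is (x, y)₁ = (1.3558, -1.0343).

(1.3558, -1.0343)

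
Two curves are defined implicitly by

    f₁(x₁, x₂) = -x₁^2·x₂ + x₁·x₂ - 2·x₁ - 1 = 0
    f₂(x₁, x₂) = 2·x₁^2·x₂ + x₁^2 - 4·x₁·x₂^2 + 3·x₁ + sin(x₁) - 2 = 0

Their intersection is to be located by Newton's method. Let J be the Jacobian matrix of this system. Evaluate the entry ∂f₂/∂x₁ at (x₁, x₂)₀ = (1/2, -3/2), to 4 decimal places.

∂f₂/∂x₁ = 4·x₁·x₂ + 2·x₁ - 4·x₂^2 + cos(x₁) + 3.
At (1/2, -3/2) this is -7.1224.

-7.1224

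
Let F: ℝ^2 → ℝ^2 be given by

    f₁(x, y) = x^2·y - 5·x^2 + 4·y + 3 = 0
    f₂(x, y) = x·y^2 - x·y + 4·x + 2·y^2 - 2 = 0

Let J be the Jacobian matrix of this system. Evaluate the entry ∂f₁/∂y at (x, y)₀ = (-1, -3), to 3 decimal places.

5.000

∂f₁/∂y = x^2 + 4.
At (-1, -3) this is 5.000.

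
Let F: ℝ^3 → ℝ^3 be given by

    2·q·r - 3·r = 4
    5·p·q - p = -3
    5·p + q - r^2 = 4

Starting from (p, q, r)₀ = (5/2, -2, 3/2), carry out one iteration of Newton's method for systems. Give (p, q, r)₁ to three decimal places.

At (5/2, -2, 3/2): F = (-14.500, -24.500, 4.250).
Jacobian J = [[0, 2·r, 2·q - 3], [5·q - 1, 5·p, 0], [5, 1, -2·r]].
At the point, J = [[0.000, 3.000, -7.000], [-11.000, 12.500, 0.000], [5.000, 1.000, -3.000]] (det J = 415.500).
Solving J·Δ = −F gives Δ = (-2.086, 0.125, -2.018).
Then the next iterate is (p, q, r)₁ = (0.414, -1.875, -0.518).

(0.414, -1.875, -0.518)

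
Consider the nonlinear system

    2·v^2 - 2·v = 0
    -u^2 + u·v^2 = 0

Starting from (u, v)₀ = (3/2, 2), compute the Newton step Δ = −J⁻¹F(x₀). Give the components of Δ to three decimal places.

At (3/2, 2): F = (4.000, 3.750).
Jacobian J = [[0, 4·v - 2], [-2·u + v^2, 2·u·v]].
At the point, J = [[0.000, 6.000], [1.000, 6.000]] (det J = -6.000).
Solving J·Δ = −F gives Δ = (0.250, -0.667).

(0.250, -0.667)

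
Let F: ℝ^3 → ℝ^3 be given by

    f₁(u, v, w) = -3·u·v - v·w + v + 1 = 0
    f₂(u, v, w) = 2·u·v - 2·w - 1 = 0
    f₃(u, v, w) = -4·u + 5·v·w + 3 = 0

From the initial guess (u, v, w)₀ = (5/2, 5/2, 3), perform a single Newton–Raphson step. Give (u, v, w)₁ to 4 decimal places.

(0.8150, 2.0901, 0.5127)

At (5/2, 5/2, 3): F = (-22.7500, 5.5000, 30.5000).
Jacobian J = [[-3·v, -3·u - w + 1, -v], [2·v, 2·u, -2], [-4, 5·w, 5·v]].
At the point, J = [[-7.5000, -9.5000, -2.5000], [5.0000, 5.0000, -2.0000], [-4.0000, 15.0000, 12.5000]] (det J = -413.5000).
Solving J·Δ = −F gives Δ = (-1.6850, -0.4099, -2.4873).
Then the next iterate is (u, v, w)₁ = (0.8150, 2.0901, 0.5127).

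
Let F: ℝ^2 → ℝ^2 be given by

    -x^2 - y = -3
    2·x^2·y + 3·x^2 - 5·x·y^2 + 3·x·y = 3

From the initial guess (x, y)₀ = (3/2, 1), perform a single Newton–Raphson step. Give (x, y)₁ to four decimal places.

At (3/2, 1): F = (-0.2500, 5.2500).
Jacobian J = [[-2·x, -1], [4·x·y + 6·x - 5·y^2 + 3·y, 2·x^2 - 10·x·y + 3·x]].
At the point, J = [[-3.0000, -1.0000], [13.0000, -6.0000]] (det J = 31.0000).
Solving J·Δ = −F gives Δ = (-0.2177, 0.4032).
Then the next iterate is (x, y)₁ = (1.2823, 1.4032).

(1.2823, 1.4032)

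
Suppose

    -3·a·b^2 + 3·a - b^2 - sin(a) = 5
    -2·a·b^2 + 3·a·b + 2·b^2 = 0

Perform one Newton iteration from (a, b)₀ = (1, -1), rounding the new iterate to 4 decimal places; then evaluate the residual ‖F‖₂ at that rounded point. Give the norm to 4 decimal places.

At (1, -1): F = (-6.841471, -3.0000).
Jacobian J = [[-3·b^2 - cos(a) + 3, -6·a·b - 2·b], [-2·b^2 + 3·b, -4·a·b + 3·a + 4·b]].
At the point, J = [[-0.540302, 8.0000], [-5.0000, 3.0000]] (det J = 38.379093).
Solving J·Δ = −F gives Δ = (-0.0906, 0.8491).
Then the next iterate is (a, b)₁ = (0.9094, -0.1509).
Re-evaluating at (0.9094, -0.1509): F = (-3.145829, -0.407559), so ‖F‖₂ = 3.1721.

3.1721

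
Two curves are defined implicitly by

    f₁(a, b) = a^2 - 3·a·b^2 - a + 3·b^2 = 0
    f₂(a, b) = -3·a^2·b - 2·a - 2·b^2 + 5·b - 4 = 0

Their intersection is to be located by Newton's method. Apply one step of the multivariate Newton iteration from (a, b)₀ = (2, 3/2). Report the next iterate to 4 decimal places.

At (2, 3/2): F = (-4.7500, -23.0000).
Jacobian J = [[2·a - 3·b^2 - 1, -6·a·b + 6·b], [-6·a·b - 2, -3·a^2 - 4·b + 5]].
At the point, J = [[-3.7500, -9.0000], [-20.0000, -13.0000]] (det J = -131.2500).
Solving J·Δ = −F gives Δ = (-1.1067, -0.0667).
Then the next iterate is (a, b)₁ = (0.8933, 1.4333).

(0.8933, 1.4333)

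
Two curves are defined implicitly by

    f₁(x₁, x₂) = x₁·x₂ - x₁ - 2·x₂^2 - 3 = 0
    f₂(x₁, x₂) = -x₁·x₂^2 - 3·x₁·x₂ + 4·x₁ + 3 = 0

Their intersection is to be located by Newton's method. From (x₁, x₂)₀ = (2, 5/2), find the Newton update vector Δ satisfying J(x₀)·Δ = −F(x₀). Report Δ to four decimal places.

At (2, 5/2): F = (-12.5000, -16.5000).
Jacobian J = [[x₂ - 1, x₁ - 4·x₂], [-x₂^2 - 3·x₂ + 4, -2·x₁·x₂ - 3·x₁]].
At the point, J = [[1.5000, -8.0000], [-9.7500, -16.0000]] (det J = -102.0000).
Solving J·Δ = −F gives Δ = (0.6667, -1.4375).

(0.6667, -1.4375)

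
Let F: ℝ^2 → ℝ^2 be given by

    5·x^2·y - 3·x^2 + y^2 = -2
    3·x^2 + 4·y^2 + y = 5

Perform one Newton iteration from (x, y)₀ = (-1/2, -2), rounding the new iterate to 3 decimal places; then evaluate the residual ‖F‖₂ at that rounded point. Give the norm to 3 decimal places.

1.889

At (-1/2, -2): F = (2.750, 9.750).
Jacobian J = [[10·x·y - 6·x, 5·x^2 + 2·y], [6·x, 8·y + 1]].
At the point, J = [[13.000, -2.750], [-3.000, -15.000]] (det J = -203.250).
Solving J·Δ = −F gives Δ = (-0.071, 0.664).
Then the next iterate is (x, y)₁ = (-0.571, -1.336).
Re-evaluating at (-0.571, -1.336): F = (0.62882, 1.78171), so ‖F‖₂ = 1.889.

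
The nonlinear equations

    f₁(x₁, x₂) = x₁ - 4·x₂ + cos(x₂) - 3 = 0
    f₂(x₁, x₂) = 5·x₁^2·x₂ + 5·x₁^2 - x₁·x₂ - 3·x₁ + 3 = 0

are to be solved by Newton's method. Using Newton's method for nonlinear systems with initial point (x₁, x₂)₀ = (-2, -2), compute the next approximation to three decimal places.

(-2.130, -1.206)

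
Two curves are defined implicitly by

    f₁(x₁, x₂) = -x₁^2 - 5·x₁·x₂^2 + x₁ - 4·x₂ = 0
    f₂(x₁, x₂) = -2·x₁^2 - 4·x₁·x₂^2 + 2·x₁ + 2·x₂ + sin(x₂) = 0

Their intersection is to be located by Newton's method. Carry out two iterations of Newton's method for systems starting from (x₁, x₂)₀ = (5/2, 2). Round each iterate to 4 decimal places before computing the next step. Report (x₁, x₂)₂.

At (5/2, 2): F = (-61.7500, -42.590703).
Jacobian J = [[-2·x₁ - 5·x₂^2 + 1, -10·x₁·x₂ - 4], [-4·x₁ - 4·x₂^2 + 2, -8·x₁·x₂ + cos(x₂) + 2]].
At the point, J = [[-24.0000, -54.0000], [-24.0000, -38.416147]] (det J = -374.012476).
Solving J·Δ = −F gives Δ = (0.1933, -1.2294).
Then the next iterate is (x₁, x₂)₁ = (2.6933, 0.7706).
Round to (2.6933, 0.7706) and repeat: F = (-15.639701, -13.280753), J = [[-7.355722, -24.754570], [-11.148497, -13.886163]].
Δ = (-0.6419, -0.4411), so (x₁, x₂)₂ = (2.0514, 0.3295).

(2.0514, 0.3295)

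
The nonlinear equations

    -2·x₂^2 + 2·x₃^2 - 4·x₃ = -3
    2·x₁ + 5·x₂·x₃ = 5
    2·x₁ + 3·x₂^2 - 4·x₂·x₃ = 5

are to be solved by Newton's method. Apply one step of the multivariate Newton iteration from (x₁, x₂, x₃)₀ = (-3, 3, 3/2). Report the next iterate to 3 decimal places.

At (-3, 3, 3/2): F = (-16.500, 11.500, -2.000).
Jacobian J = [[0, -4·x₂, 4·x₃ - 4], [2, 5·x₃, 5·x₂], [2, 6·x₂ - 4·x₃, -4·x₂]].
At the point, J = [[0.000, -12.000, 2.000], [2.000, 7.500, 15.000], [2.000, 12.000, -12.000]] (det J = -630.000).
Solving J·Δ = −F gives Δ = (5.500, -1.500, -0.750).
Then the next iterate is (x₁, x₂, x₃)₁ = (2.500, 1.500, 0.750).

(2.500, 1.500, 0.750)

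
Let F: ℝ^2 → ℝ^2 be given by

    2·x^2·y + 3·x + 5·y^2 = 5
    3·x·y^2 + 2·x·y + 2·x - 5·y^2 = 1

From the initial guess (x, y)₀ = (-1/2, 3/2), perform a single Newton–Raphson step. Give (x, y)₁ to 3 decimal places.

At (-1/2, 3/2): F = (5.500, -18.125).
Jacobian J = [[4·x·y + 3, 2·x^2 + 10·y], [3·y^2 + 2·y + 2, 6·x·y + 2·x - 10·y]].
At the point, J = [[0.000, 15.500], [11.750, -20.500]] (det J = -182.125).
Solving J·Δ = −F gives Δ = (0.923, -0.355).
Then the next iterate is (x, y)₁ = (0.423, 1.145).

(0.423, 1.145)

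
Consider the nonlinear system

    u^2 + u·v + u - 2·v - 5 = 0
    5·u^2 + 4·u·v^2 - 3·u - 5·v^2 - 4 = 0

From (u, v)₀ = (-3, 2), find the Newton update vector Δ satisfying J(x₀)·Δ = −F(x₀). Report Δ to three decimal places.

At (-3, 2): F = (-9.000, -18.000).
Jacobian J = [[2·u + v + 1, u - 2], [10·u + 4·v^2 - 3, 8·u·v - 10·v]].
At the point, J = [[-3.000, -5.000], [-17.000, -68.000]] (det J = 119.000).
Solving J·Δ = −F gives Δ = (-4.387, 0.832).

(-4.387, 0.832)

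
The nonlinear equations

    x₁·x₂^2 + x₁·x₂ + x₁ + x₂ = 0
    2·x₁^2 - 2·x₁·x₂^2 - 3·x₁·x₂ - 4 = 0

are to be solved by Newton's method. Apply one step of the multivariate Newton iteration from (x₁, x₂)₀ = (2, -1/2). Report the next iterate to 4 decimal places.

(1.2381, -0.9286)

At (2, -1/2): F = (1.0000, 6.0000).
Jacobian J = [[x₂^2 + x₂ + 1, 2·x₁·x₂ + x₁ + 1], [4·x₁ - 2·x₂^2 - 3·x₂, -4·x₁·x₂ - 3·x₁]].
At the point, J = [[0.7500, 1.0000], [9.0000, -2.0000]] (det J = -10.5000).
Solving J·Δ = −F gives Δ = (-0.7619, -0.4286).
Then the next iterate is (x₁, x₂)₁ = (1.2381, -0.9286).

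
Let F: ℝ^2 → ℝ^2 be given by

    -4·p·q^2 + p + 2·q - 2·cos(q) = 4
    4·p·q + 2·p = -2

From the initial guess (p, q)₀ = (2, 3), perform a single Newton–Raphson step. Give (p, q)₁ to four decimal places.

(-0.3424, 3.3492)

At (2, 3): F = (-66.020015, 30.0000).
Jacobian J = [[-4·q^2 + 1, -8·p·q + 2·sin(q) + 2], [4·q + 2, 4·p]].
At the point, J = [[-35.0000, -45.717760], [14.0000, 8.0000]] (det J = 360.048640).
Solving J·Δ = −F gives Δ = (-2.3424, 0.3492).
Then the next iterate is (p, q)₁ = (-0.3424, 3.3492).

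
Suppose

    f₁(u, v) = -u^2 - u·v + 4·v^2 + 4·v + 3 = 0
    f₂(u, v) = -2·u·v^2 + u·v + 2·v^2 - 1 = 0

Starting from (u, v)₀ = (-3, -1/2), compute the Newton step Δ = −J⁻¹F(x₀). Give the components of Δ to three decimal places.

At (-3, -1/2): F = (-8.500, 2.500).
Jacobian J = [[-2·u - v, -u + 8·v + 4], [-2·v^2 + v, -4·u·v + u + 4·v]].
At the point, J = [[6.500, 3.000], [-1.000, -11.000]] (det J = -68.500).
Solving J·Δ = −F gives Δ = (1.255, 0.113).

(1.255, 0.113)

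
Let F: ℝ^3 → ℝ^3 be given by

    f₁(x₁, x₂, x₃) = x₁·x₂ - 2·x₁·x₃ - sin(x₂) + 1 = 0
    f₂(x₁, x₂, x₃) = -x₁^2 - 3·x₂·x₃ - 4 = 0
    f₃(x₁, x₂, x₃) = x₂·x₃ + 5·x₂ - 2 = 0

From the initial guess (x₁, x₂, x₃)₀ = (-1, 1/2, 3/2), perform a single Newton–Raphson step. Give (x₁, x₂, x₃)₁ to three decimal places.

At (-1, 1/2, 3/2): F = (3.02057, -7.250, 1.250).
Jacobian J = [[x₂ - 2·x₃, x₁ - cos(x₂), -2·x₁], [-2·x₁, -3·x₃, -3·x₂], [0, x₃ + 5, x₂]].
At the point, J = [[-2.500, -1.87758, 2.000], [2.000, -4.500, -1.500], [0.000, 6.500, 0.500]] (det J = 9.12758).
Solving J·Δ = −F gives Δ = (6.971, -0.696, 6.550).
Then the next iterate is (x₁, x₂, x₃)₁ = (5.971, -0.196, 8.050).

(5.971, -0.196, 8.050)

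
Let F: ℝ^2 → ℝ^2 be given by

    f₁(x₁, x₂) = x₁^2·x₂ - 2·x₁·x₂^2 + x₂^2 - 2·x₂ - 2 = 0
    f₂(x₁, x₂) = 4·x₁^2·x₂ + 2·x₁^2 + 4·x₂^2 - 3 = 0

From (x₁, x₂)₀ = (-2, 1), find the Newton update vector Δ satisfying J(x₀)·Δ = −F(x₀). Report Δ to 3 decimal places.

(1.250, 0.208)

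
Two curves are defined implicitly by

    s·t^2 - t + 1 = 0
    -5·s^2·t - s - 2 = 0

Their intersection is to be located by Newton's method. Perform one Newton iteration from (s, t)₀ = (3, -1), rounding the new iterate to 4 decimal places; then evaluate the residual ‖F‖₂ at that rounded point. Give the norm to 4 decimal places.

7.3262

At (3, -1): F = (5.0000, 40.0000).
Jacobian J = [[t^2, 2·s·t - 1], [-10·s·t - 1, -5·s^2]].
At the point, J = [[1.0000, -7.0000], [29.0000, -45.0000]] (det J = 158.0000).
Solving J·Δ = −F gives Δ = (-0.3481, 0.6646).
Then the next iterate is (s, t)₁ = (2.6519, -0.3354).
Re-evaluating at (2.6519, -0.3354): F = (1.633721, 7.141726), so ‖F‖₂ = 7.3262.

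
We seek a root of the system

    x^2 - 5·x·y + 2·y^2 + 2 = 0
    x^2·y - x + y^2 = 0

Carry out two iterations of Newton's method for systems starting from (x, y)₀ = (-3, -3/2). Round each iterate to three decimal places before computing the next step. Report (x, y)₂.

(-2.033, -0.701)

At (-3, -3/2): F = (-7.000, -8.250).
Jacobian J = [[2·x - 5·y, -5·x + 4·y], [2·x·y - 1, x^2 + 2·y]].
At the point, J = [[1.500, 9.000], [8.000, 6.000]] (det J = -63.000).
Solving J·Δ = −F gives Δ = (0.512, 0.692).
Then the next iterate is (x, y)₁ = (-2.488, -0.808).
Round to (-2.488, -0.808) and repeat: F = (-0.55565, -1.86077), J = [[-0.936, 9.208], [3.02061, 4.57414]].
Δ = (0.455, 0.107), so (x, y)₂ = (-2.033, -0.701).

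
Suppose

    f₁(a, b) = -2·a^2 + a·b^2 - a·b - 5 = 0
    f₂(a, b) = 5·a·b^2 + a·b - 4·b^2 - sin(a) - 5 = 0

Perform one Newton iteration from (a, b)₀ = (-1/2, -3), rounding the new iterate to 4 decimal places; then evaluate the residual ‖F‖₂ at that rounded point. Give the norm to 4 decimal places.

At (-1/2, -3): F = (-11.5000, -61.520574).
Jacobian J = [[-4·a + b^2 - b, 2·a·b - a], [5·b^2 + b - cos(a), 10·a·b + a - 8·b]].
At the point, J = [[14.0000, 3.5000], [41.122417, 38.5000]] (det J = 395.071539).
Solving J·Δ = −F gives Δ = (0.5757, 0.9831).
Then the next iterate is (a, b)₁ = (0.0757, -2.0169).
Re-evaluating at (0.0757, -2.0169): F = (-4.550843, -19.960155), so ‖F‖₂ = 20.4724.

20.4724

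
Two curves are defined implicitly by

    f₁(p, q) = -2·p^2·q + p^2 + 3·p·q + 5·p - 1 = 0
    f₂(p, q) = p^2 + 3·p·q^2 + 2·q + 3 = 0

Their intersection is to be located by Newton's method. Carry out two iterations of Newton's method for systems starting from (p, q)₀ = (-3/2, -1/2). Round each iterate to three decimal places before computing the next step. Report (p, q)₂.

(-1.216, -0.870)

At (-3/2, -1/2): F = (-1.750, 3.125).
Jacobian J = [[-4·p·q + 2·p + 3·q + 5, -2·p^2 + 3·p], [2·p + 3·q^2, 6·p·q + 2]].
At the point, J = [[-2.500, -9.000], [-2.250, 6.500]] (det J = -36.500).
Solving J·Δ = −F gives Δ = (0.459, -0.322).
Then the next iterate is (p, q)₁ = (-1.041, -0.822).
Round to (-1.041, -0.822) and repeat: F = (-0.77264, 0.32952), J = [[-2.97081, -5.29036], [-0.05495, 7.13421]].
Δ = (-0.175, -0.048), so (p, q)₂ = (-1.216, -0.870).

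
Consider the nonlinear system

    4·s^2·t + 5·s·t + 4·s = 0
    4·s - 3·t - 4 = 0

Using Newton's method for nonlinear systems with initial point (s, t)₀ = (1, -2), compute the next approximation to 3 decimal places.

(1.400, 0.533)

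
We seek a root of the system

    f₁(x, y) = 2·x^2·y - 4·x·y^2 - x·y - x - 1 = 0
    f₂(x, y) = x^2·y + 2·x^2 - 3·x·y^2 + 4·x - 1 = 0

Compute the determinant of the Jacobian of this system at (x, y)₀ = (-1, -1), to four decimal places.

-5.0000

J = [[4·x·y - 4·y^2 - y - 1, 2·x^2 - 8·x·y - x], [2·x·y + 4·x - 3·y^2 + 4, x^2 - 6·x·y]].
At the point, J = [[0.0000, -5.0000], [-1.0000, -5.0000]].
det J = -5.0000.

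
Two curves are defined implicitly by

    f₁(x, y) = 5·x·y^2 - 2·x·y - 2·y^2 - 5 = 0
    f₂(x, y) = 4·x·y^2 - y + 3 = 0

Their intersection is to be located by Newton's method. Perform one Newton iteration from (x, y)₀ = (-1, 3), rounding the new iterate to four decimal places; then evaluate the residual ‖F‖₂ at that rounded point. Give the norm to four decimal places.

At (-1, 3): F = (-62.0000, -36.0000).
Jacobian J = [[5·y^2 - 2·y, 10·x·y - 2·x - 4·y], [4·y^2, 8·x·y - 1]].
At the point, J = [[39.0000, -40.0000], [36.0000, -25.0000]] (det J = 465.0000).
Solving J·Δ = −F gives Δ = (-0.2366, -1.7806).
Then the next iterate is (x, y)₁ = (-1.2366, 1.2194).
Re-evaluating at (-1.2366, 1.2194): F = (-14.151780, -5.574382), so ‖F‖₂ = 15.2101.

15.2101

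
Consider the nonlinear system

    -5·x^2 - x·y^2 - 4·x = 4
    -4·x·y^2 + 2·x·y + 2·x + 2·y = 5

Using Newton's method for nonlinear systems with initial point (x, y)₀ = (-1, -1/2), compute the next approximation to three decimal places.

(-0.435, -2.000)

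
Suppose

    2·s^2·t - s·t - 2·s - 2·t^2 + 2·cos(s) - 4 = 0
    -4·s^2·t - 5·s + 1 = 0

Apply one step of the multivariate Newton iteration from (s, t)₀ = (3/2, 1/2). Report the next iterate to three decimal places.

At (3/2, 1/2): F = (-5.85853, -11.000).
Jacobian J = [[4·s·t - t - 2·sin(s) - 2, 2·s^2 - s - 4·t], [-8·s·t - 5, -4·s^2]].
At the point, J = [[-1.49499, 1.000], [-11.000, -9.000]] (det J = 24.45491).
Solving J·Δ = −F gives Δ = (-2.606, 1.963).
Then the next iterate is (s, t)₁ = (-1.106, 2.463).

(-1.106, 2.463)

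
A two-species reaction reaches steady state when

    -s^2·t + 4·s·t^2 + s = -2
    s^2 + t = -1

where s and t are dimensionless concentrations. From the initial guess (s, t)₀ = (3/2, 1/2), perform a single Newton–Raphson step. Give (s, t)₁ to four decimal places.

At (3/2, 1/2): F = (3.8750, 3.7500).
Jacobian J = [[-2·s·t + 4·t^2 + 1, -s^2 + 8·s·t], [2·s, 1]].
At the point, J = [[0.5000, 3.7500], [3.0000, 1.0000]] (det J = -10.7500).
Solving J·Δ = −F gives Δ = (-0.9477, -0.9070).
Then the next iterate is (s, t)₁ = (0.5523, -0.4070).

(0.5523, -0.4070)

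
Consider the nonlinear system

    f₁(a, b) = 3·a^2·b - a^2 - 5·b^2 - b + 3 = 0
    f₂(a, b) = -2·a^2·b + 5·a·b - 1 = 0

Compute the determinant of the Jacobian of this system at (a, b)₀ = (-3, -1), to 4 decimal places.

-180.0000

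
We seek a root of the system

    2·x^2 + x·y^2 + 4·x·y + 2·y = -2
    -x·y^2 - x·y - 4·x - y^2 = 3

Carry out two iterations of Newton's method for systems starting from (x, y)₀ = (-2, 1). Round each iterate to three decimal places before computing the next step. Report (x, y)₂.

(-0.610, 1.621)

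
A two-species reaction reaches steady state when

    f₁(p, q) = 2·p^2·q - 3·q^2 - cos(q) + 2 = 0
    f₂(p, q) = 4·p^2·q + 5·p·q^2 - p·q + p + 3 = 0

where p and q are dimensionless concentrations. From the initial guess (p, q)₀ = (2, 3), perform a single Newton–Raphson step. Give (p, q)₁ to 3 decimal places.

(1.495, 1.770)

At (2, 3): F = (-0.01001, 137.000).
Jacobian J = [[4·p·q, 2·p^2 - 6·q + sin(q)], [8·p·q + 5·q^2 - q + 1, 4·p^2 + 10·p·q - p]].
At the point, J = [[24.000, -9.85888], [91.000, 74.000]] (det J = 2673.15808).
Solving J·Δ = −F gives Δ = (-0.505, -1.230).
Then the next iterate is (p, q)₁ = (1.495, 1.770).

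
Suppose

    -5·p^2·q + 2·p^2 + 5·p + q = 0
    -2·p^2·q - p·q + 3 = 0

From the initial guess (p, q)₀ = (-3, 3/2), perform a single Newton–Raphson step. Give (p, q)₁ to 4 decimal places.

At (-3, 3/2): F = (-63.0000, -19.5000).
Jacobian J = [[-10·p·q + 4·p + 5, -5·p^2 + 1], [-4·p·q - q, -2·p^2 - p]].
At the point, J = [[38.0000, -44.0000], [16.5000, -15.0000]] (det J = 156.0000).
Solving J·Δ = −F gives Δ = (-0.5577, -1.9135).
Then the next iterate is (p, q)₁ = (-3.5577, -0.4135).

(-3.5577, -0.4135)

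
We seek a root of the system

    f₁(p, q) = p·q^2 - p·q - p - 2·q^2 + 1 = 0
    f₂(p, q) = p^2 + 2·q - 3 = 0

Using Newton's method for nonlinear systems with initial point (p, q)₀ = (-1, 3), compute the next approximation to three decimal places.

(0.000, 2.000)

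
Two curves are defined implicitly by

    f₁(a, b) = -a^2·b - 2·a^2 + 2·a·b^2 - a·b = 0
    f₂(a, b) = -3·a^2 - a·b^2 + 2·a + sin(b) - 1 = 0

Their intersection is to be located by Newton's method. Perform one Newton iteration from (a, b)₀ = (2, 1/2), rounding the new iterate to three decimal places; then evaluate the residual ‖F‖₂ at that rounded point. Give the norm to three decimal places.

At (2, 1/2): F = (-10.000, -9.02057).
Jacobian J = [[-2·a·b - 4·a + 2·b^2 - b, -a^2 + 4·a·b - a], [-6·a - b^2 + 2, -2·a·b + cos(b)]].
At the point, J = [[-10.000, -2.000], [-10.250, -1.12242]] (det J = -9.27583).
Solving J·Δ = −F gives Δ = (-0.735, -1.325).
Then the next iterate is (a, b)₁ = (1.265, -0.825).
Re-evaluating at (1.265, -0.825): F = (0.88534, -4.86621), so ‖F‖₂ = 4.946.

4.946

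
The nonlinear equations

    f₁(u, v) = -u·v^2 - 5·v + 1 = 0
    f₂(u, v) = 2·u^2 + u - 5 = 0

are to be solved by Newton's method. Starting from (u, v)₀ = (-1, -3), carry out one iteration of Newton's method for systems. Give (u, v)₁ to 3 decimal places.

At (-1, -3): F = (25.000, -4.000).
Jacobian J = [[-v^2, -2·u·v - 5], [4·u + 1, 0]].
At the point, J = [[-9.000, -11.000], [-3.000, 0.000]] (det J = -33.000).
Solving J·Δ = −F gives Δ = (-1.333, 3.364).
Then the next iterate is (u, v)₁ = (-2.333, 0.364).

(-2.333, 0.364)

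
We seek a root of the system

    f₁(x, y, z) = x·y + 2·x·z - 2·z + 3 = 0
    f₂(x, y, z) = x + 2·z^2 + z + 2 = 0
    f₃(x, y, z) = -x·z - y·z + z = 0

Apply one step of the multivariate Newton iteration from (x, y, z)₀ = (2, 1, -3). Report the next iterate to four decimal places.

(2.1131, 0.0452, -1.2624)

At (2, 1, -3): F = (-1.0000, 19.0000, 6.0000).
Jacobian J = [[y + 2·z, x, 2·x - 2], [1, 0, 4·z + 1], [-z, -z, -x - y + 1]].
At the point, J = [[-5.0000, 2.0000, 2.0000], [1.0000, 0.0000, -11.0000], [3.0000, 3.0000, -2.0000]] (det J = -221.0000).
Solving J·Δ = −F gives Δ = (0.1131, -0.9548, 1.7376).
Then the next iterate is (x, y, z)₁ = (2.1131, 0.0452, -1.2624).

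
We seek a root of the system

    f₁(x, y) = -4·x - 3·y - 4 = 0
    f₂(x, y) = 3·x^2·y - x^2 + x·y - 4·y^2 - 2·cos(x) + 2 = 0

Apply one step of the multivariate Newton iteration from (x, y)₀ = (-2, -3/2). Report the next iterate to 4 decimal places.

At (-2, -3/2): F = (8.5000, -25.167706).
Jacobian J = [[-4, -3], [6·x·y - 2·x + y + 2·sin(x), 3·x^2 + x - 8·y]].
At the point, J = [[-4.0000, -3.0000], [18.681405, 22.0000]] (det J = -31.955785).
Solving J·Δ = −F gives Δ = (3.4891, -1.8188).
Then the next iterate is (x, y)₁ = (1.4891, -3.3188).

(1.4891, -3.3188)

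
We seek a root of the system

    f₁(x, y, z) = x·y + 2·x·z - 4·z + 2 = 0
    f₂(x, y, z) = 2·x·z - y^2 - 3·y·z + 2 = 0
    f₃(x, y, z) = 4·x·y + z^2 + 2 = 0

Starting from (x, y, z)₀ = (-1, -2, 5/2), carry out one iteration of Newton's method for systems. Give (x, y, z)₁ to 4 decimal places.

At (-1, -2, 5/2): F = (-11.0000, 8.0000, 16.2500).
Jacobian J = [[y + 2·z, x, 2·x - 4], [2·z, -2·y - 3·z, 2·x - 3·y], [4·y, 4·x, 2·z]].
At the point, J = [[3.0000, -1.0000, -6.0000], [5.0000, -3.5000, 4.0000], [-8.0000, -4.0000, 5.0000]] (det J = 340.5000).
Solving J·Δ = −F gives Δ = (0.4633, 0.9383, -1.7581).
Then the next iterate is (x, y, z)₁ = (-0.5367, -1.0617, 0.7419).

(-0.5367, -1.0617, 0.7419)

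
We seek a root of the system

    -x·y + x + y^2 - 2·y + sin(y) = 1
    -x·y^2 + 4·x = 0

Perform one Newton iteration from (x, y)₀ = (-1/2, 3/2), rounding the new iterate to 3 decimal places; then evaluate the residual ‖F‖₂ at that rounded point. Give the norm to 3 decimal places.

At (-1/2, 3/2): F = (-0.50251, -0.875).
Jacobian J = [[-y + 1, -x + 2·y + cos(y) - 2], [-y^2 + 4, -2·x·y]].
At the point, J = [[-0.500, 1.57074], [1.750, 1.500]] (det J = -3.49879).
Solving J·Δ = −F gives Δ = (0.177, 0.376).
Then the next iterate is (x, y)₁ = (-0.323, 1.876).
Re-evaluating at (-0.323, 1.876): F = (0.00411, -0.15524), so ‖F‖₂ = 0.155.

0.155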